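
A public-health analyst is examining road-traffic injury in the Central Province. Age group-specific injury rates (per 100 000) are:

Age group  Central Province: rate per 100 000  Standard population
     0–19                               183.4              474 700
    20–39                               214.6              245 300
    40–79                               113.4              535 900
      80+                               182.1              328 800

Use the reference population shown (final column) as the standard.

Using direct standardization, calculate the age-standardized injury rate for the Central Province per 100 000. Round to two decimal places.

164.29

Standard total = 1 584 700; weights = 0.2996, 0.1548, 0.3382, 0.2075.
Standardized rate: 0.2996×183.4 + 0.1548×214.6 + 0.3382×113.4 + 0.2075×182.1 = 164.2878 per 100 000.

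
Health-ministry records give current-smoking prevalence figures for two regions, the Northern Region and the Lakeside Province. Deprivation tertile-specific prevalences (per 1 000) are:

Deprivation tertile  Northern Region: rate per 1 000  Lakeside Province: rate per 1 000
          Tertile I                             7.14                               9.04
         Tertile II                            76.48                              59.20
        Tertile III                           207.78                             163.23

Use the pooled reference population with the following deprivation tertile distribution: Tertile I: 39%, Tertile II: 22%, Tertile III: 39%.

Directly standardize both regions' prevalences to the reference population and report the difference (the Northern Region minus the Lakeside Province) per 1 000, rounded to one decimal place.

Standard weights: 0.39, 0.22, 0.39.
The Northern Region: 0.3900×7.14 + 0.2200×76.48 + 0.3900×207.78 = 100.6444 per 1 000.
The Lakeside Province: 0.3900×9.04 + 0.2200×59.20 + 0.3900×163.23 = 80.2093 per 1 000.
Difference = 100.6444 − 80.2093 = 20.4351.

20.4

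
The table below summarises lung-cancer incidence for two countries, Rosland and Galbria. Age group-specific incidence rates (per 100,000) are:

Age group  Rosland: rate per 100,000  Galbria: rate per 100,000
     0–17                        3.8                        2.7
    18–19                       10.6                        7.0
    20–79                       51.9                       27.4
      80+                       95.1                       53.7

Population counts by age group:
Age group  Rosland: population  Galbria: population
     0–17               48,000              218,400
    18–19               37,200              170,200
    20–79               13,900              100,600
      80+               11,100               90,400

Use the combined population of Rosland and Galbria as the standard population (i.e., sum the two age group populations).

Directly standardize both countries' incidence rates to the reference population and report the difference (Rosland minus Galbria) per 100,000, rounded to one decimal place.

Combined standard total = 689,800; weights = 0.3862, 0.3007, 0.1660, 0.1471.
Rosland: 0.3862×3.8 + 0.3007×10.6 + 0.1660×51.9 + 0.1471×95.1 = 27.2629 per 100,000.
Galbria: 0.3862×2.7 + 0.3007×7.0 + 0.1660×27.4 + 0.1471×53.7 = 15.5972 per 100,000.
Difference = 27.2629 − 15.5972 = 11.6657.

11.7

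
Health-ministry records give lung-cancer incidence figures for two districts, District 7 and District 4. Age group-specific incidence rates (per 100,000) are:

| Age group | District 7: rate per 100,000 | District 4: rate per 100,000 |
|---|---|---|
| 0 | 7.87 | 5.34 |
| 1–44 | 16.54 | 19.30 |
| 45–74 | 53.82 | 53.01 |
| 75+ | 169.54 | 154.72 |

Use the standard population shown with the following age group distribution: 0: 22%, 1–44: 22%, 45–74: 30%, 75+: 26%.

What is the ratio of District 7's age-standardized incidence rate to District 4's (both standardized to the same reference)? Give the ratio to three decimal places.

Standard weights: 0.22, 0.22, 0.30, 0.26.
District 7: 0.2200×7.87 + 0.2200×16.54 + 0.3000×53.82 + 0.2600×169.54 = 65.5966 per 100,000.
District 4: 0.2200×5.34 + 0.2200×19.30 + 0.3000×53.01 + 0.2600×154.72 = 61.5510 per 100,000.
Ratio = 65.5966 ÷ 61.5510 = 1.06573.

1.066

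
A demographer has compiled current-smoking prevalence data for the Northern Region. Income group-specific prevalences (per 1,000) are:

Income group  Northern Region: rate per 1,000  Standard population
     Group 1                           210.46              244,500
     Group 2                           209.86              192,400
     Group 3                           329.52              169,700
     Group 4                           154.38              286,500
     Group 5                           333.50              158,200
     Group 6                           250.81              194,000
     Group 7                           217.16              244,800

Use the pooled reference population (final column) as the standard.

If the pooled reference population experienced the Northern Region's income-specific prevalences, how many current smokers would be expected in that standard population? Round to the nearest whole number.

Expected current smokers = Σ (standard pop × income-specific rate ÷ 1,000)
= 244,500×210.46/1,000 + 192,400×209.86/1,000 + 169,700×329.52/1,000 + 286,500×154.38/1,000 + 158,200×333.50/1,000 + 194,000×250.81/1,000 + 244,800×217.16/1,000
= 51457.47 + 40377.06 + 55919.54 + 44229.87 + 52759.70 + 48657.14 + 53160.77 = 346561.56.

346562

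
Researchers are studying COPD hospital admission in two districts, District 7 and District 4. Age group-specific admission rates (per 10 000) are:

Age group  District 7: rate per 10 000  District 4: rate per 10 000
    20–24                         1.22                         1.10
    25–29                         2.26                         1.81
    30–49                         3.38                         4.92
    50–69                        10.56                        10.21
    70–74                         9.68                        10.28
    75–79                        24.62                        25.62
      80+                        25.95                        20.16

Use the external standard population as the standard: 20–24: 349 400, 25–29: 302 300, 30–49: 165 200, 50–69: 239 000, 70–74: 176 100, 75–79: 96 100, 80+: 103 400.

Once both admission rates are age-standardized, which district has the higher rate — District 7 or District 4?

District 7

Standard total = 1 431 500; weights = 0.2441, 0.2112, 0.1154, 0.1670, 0.1230, 0.0671, 0.0722.
District 7: 0.2441×1.22 + 0.2112×2.26 + 0.1154×3.38 + 0.1670×10.56 + 0.1230×9.68 + 0.0671×24.62 + 0.0722×25.95 = 7.6462 per 10 000.
District 4: 0.2441×1.10 + 0.2112×1.81 + 0.1154×4.92 + 0.1670×10.21 + 0.1230×10.28 + 0.0671×25.62 + 0.0722×20.16 = 7.3639 per 10 000.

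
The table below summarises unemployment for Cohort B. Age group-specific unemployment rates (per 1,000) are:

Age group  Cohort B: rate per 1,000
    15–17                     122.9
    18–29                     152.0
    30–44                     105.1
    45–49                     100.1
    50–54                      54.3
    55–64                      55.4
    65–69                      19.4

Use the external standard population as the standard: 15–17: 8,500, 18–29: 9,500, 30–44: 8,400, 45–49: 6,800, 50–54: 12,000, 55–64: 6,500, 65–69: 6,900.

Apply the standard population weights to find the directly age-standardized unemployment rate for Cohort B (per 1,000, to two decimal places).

88.70

Standard total = 58,600; weights = 0.1451, 0.1621, 0.1433, 0.1160, 0.2048, 0.1109, 0.1177.
Standardized rate: 0.1451×122.9 + 0.1621×152.0 + 0.1433×105.1 + 0.1160×100.1 + 0.2048×54.3 + 0.1109×55.4 + 0.1177×19.4 = 88.6985 per 1,000.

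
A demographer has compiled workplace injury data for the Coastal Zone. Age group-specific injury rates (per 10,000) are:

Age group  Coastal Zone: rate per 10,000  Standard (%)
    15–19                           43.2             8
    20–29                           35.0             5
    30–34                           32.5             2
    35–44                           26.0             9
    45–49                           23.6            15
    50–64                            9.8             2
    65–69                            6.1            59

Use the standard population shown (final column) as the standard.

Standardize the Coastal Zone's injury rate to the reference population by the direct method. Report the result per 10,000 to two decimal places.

15.53

Standard weights: 0.08, 0.05, 0.02, 0.09, 0.15, 0.02, 0.59.
Standardized rate: 0.0800×43.2 + 0.0500×35.0 + 0.0200×32.5 + 0.0900×26.0 + 0.1500×23.6 + 0.0200×9.8 + 0.5900×6.1 = 15.5310 per 10,000.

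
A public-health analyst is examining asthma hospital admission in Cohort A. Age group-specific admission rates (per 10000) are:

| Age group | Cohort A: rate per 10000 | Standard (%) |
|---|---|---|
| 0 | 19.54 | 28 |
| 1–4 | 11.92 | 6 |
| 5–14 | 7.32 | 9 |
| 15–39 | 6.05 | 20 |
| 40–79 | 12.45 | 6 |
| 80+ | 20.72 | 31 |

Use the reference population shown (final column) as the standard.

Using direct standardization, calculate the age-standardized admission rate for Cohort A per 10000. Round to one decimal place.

Standard weights: 0.28, 0.06, 0.09, 0.20, 0.06, 0.31.
Standardized rate: 0.2800×19.54 + 0.0600×11.92 + 0.0900×7.32 + 0.2000×6.05 + 0.0600×12.45 + 0.3100×20.72 = 15.2254 per 10000.

15.2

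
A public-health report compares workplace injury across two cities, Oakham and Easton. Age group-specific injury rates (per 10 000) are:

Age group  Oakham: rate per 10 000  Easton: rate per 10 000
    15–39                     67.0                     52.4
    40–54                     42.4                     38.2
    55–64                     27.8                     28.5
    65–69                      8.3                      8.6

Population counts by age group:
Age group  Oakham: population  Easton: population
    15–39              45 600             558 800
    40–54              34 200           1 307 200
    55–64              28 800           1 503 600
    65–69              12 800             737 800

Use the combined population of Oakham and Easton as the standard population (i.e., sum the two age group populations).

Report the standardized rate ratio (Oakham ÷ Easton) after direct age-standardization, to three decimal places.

1.099

Combined standard total = 4 228 800; weights = 0.1429, 0.3172, 0.3624, 0.1775.
Oakham: 0.1429×67.0 + 0.3172×42.4 + 0.3624×27.8 + 0.1775×8.3 = 34.5727 per 10 000.
Easton: 0.1429×52.4 + 0.3172×38.2 + 0.3624×28.5 + 0.1775×8.6 = 31.4606 per 10 000.
Ratio = 34.5727 ÷ 31.4606 = 1.09892.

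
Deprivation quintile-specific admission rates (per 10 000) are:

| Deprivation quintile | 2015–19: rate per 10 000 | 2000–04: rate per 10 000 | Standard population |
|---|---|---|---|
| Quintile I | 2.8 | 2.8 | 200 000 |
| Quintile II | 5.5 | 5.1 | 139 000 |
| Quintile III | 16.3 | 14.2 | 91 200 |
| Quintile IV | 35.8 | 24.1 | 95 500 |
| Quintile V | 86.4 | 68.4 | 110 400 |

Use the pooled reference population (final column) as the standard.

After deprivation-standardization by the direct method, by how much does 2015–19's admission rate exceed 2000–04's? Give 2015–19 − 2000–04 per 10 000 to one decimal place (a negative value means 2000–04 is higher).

Standard total = 636 100; weights = 0.3144, 0.2185, 0.1434, 0.1501, 0.1736.
2015–19: 0.3144×2.8 + 0.2185×5.5 + 0.1434×16.3 + 0.1501×35.8 + 0.1736×86.4 = 24.7894 per 10 000.
2000–04: 0.3144×2.8 + 0.2185×5.1 + 0.1434×14.2 + 0.1501×24.1 + 0.1736×68.4 = 19.5203 per 10 000.
Difference = 24.7894 − 19.5203 = 5.2691.

5.3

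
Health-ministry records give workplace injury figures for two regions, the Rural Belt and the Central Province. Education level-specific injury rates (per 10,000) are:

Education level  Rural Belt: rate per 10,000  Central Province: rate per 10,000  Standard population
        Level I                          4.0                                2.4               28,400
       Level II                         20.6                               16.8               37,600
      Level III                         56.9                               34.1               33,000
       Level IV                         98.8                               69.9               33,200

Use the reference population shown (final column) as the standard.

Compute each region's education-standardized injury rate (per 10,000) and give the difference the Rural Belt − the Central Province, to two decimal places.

14.37

Standard total = 132,200; weights = 0.2148, 0.2844, 0.2496, 0.2511.
The Rural Belt: 0.2148×4.0 + 0.2844×20.6 + 0.2496×56.9 + 0.2511×98.8 = 45.7339 per 10,000.
The Central Province: 0.2148×2.4 + 0.2844×16.8 + 0.2496×34.1 + 0.2511×69.9 = 31.3602 per 10,000.
Difference = 45.7339 − 31.3602 = 14.3737.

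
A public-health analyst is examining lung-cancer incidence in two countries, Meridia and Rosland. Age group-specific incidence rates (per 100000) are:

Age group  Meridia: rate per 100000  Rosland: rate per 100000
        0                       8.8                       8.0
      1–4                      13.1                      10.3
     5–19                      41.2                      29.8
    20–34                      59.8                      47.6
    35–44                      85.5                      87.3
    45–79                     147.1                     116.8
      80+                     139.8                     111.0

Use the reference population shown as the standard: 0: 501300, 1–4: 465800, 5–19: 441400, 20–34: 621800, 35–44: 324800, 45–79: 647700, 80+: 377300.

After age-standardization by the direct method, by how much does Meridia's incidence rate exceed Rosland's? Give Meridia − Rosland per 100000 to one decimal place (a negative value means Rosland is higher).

13.1

Standard total = 3380100; weights = 0.1483, 0.1378, 0.1306, 0.1840, 0.0961, 0.1916, 0.1116.
Meridia: 0.1483×8.8 + 0.1378×13.1 + 0.1306×41.2 + 0.1840×59.8 + 0.0961×85.5 + 0.1916×147.1 + 0.1116×139.8 = 71.4998 per 100000.
Rosland: 0.1483×8.0 + 0.1378×10.3 + 0.1306×29.8 + 0.1840×47.6 + 0.0961×87.3 + 0.1916×116.8 + 0.1116×111.0 = 58.4143 per 100000.
Difference = 71.4998 − 58.4143 = 13.0854.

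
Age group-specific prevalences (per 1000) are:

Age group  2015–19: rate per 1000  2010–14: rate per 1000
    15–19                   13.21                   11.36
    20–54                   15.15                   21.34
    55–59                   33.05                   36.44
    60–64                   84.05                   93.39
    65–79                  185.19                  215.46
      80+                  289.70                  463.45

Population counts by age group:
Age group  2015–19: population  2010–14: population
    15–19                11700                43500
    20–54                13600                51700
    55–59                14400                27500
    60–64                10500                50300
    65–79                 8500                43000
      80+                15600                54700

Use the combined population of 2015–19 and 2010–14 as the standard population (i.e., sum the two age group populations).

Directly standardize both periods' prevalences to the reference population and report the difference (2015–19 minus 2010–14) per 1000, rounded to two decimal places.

Combined standard total = 345000; weights = 0.1600, 0.1893, 0.1214, 0.1762, 0.1493, 0.2038.
2015–19: 0.1600×13.21 + 0.1893×15.15 + 0.1214×33.05 + 0.1762×84.05 + 0.1493×185.19 + 0.2038×289.70 = 110.4832 per 1000.
2010–14: 0.1600×11.36 + 0.1893×21.34 + 0.1214×36.44 + 0.1762×93.39 + 0.1493×215.46 + 0.2038×463.45 = 153.3398 per 1000.
Difference = 110.4832 − 153.3398 = -42.8566.

-42.86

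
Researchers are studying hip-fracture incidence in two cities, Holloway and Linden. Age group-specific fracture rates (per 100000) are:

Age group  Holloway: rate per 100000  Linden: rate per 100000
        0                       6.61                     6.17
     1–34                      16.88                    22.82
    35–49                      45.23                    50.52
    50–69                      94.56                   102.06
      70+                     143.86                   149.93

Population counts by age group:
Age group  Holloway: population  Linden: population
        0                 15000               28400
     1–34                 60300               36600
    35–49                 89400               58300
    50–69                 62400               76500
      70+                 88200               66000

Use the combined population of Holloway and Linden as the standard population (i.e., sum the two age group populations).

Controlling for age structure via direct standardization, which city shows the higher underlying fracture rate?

Combined standard total = 581100; weights = 0.0747, 0.1668, 0.2542, 0.2390, 0.2654.
Holloway: 0.0747×6.61 + 0.1668×16.88 + 0.2542×45.23 + 0.2390×94.56 + 0.2654×143.86 = 75.5818 per 100000.
Linden: 0.0747×6.17 + 0.1668×22.82 + 0.2542×50.52 + 0.2390×102.06 + 0.2654×149.93 = 81.2875 per 100000.

Linden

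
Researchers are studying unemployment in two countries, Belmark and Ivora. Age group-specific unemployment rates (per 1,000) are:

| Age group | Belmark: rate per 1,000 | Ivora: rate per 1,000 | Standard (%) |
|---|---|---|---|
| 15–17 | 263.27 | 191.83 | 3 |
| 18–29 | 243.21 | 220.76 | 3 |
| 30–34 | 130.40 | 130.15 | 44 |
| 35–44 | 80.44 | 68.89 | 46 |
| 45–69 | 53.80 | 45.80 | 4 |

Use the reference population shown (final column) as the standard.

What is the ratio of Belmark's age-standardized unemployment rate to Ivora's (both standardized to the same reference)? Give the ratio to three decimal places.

Standard weights: 0.03, 0.03, 0.44, 0.46, 0.04.
Belmark: 0.0300×263.27 + 0.0300×243.21 + 0.4400×130.40 + 0.4600×80.44 + 0.0400×53.80 = 111.7248 per 1,000.
Ivora: 0.0300×191.83 + 0.0300×220.76 + 0.4400×130.15 + 0.4600×68.89 + 0.0400×45.80 = 103.1651 per 1,000.
Ratio = 111.7248 ÷ 103.1651 = 1.08297.

1.083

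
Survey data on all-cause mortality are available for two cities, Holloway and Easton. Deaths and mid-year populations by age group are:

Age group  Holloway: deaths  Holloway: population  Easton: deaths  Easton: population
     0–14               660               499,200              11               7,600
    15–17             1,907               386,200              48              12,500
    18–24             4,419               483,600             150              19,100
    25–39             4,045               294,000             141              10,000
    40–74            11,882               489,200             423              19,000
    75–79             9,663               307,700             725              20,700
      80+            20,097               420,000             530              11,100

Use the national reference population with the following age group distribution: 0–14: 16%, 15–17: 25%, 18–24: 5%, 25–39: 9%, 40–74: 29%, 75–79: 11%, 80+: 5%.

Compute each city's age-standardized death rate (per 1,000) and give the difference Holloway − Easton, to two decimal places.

Age-specific rates per 1,000 for Holloway: 1.322, 4.938, 9.138, 13.759, 24.289, 31.404, 47.850.
For Easton: 1.447, 3.840, 7.853, 14.100, 22.263, 35.024, 47.748.
Standard weights: 0.16, 0.25, 0.05, 0.09, 0.29, 0.11, 0.05.
Holloway: 0.1600×1.322 + 0.2500×4.938 + 0.0500×9.138 + 0.0900×13.759 + 0.2900×24.289 + 0.1100×31.404 + 0.0500×47.850 = 16.0318 per 1,000.
Easton: 0.1600×1.447 + 0.2500×3.840 + 0.0500×7.853 + 0.0900×14.100 + 0.2900×22.263 + 0.1100×35.024 + 0.0500×47.748 = 15.5496 per 1,000.
Difference = 16.0318 − 15.5496 = 0.4822.

0.48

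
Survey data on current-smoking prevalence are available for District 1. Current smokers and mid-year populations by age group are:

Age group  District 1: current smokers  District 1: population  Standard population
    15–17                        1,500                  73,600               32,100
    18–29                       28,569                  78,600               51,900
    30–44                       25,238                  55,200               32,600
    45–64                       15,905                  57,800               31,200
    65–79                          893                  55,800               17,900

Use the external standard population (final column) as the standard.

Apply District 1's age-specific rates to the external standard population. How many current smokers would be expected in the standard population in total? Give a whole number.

Age-specific rates per 1,000 for District 1: 20.380, 363.473, 457.210, 275.173, 16.004.
Expected current smokers = Σ (standard pop × age-specific rate ÷ 1,000)
= 32,100×20.380/1,000 + 51,900×363.473/1,000 + 32,600×457.210/1,000 + 31,200×275.173/1,000 + 17,900×16.004/1,000
= 654.21 + 18864.26 + 14905.05 + 8585.40 + 286.46 = 43295.39.

43295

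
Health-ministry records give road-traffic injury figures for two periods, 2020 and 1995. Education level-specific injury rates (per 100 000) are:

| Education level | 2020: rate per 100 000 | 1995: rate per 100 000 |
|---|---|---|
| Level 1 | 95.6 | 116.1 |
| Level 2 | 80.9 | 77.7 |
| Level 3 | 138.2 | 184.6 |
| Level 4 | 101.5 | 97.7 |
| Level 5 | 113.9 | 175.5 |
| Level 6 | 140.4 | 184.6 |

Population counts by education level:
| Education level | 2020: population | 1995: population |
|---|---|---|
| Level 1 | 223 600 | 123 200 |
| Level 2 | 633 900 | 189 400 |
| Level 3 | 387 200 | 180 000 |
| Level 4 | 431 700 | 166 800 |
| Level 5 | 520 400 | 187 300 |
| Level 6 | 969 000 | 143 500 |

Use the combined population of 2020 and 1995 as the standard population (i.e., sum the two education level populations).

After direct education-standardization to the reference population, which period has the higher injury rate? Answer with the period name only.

1995

Combined standard total = 4 156 000; weights = 0.0834, 0.1981, 0.1365, 0.1440, 0.1703, 0.2677.
2020: 0.0834×95.6 + 0.1981×80.9 + 0.1365×138.2 + 0.1440×101.5 + 0.1703×113.9 + 0.2677×140.4 = 114.4600 per 100 000.
1995: 0.0834×116.1 + 0.1981×77.7 + 0.1365×184.6 + 0.1440×97.7 + 0.1703×175.5 + 0.2677×184.6 = 143.6432 per 100 000.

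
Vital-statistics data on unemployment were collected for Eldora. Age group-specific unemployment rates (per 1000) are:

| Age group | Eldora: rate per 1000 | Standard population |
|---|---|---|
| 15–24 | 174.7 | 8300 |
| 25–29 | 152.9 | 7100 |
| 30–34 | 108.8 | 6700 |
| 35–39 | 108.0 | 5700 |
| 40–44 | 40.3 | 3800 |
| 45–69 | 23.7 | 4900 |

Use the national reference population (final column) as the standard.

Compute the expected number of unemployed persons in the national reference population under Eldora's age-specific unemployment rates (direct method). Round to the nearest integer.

Expected unemployed persons = Σ (standard pop × age-specific rate ÷ 1000)
= 8300×174.7/1000 + 7100×152.9/1000 + 6700×108.8/1000 + 5700×108.0/1000 + 3800×40.3/1000 + 4900×23.7/1000
= 1450.01 + 1085.59 + 728.96 + 615.60 + 153.14 + 116.13 = 4149.43.

4149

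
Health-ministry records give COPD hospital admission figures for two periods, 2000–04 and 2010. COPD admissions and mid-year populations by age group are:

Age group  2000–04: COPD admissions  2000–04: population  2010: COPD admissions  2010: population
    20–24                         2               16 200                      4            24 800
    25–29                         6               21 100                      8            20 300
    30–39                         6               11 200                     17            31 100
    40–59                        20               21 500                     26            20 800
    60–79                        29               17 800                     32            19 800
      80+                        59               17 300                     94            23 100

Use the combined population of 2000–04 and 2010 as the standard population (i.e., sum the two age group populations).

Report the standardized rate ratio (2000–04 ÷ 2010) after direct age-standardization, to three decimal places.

Age-specific rates per 10 000 for 2000–04: 1.23, 2.84, 5.36, 9.30, 16.29, 34.10.
For 2010: 1.61, 3.94, 5.47, 12.50, 16.16, 40.69.
Combined standard total = 245 000; weights = 0.1673, 0.1690, 0.1727, 0.1727, 0.1535, 0.1649.
2000–04: 0.1673×1.23 + 0.1690×2.84 + 0.1727×5.36 + 0.1727×9.30 + 0.1535×16.29 + 0.1649×34.10 = 11.3421 per 10 000.
2010: 0.1673×1.61 + 0.1690×3.94 + 0.1727×5.47 + 0.1727×12.50 + 0.1535×16.16 + 0.1649×40.69 = 13.2282 per 10 000.
Ratio = 11.3421 ÷ 13.2282 = 0.85742.

0.857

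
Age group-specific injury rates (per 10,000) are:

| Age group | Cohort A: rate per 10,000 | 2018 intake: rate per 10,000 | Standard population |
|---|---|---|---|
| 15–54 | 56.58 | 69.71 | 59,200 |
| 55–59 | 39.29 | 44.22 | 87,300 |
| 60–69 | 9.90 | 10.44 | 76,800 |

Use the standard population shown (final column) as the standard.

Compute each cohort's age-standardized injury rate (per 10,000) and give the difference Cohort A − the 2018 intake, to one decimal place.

Standard total = 223,300; weights = 0.2651, 0.3910, 0.3439.
Cohort A: 0.2651×56.58 + 0.3910×39.29 + 0.3439×9.90 = 33.7657 per 10,000.
The 2018 intake: 0.2651×69.71 + 0.3910×44.22 + 0.3439×10.44 = 39.3597 per 10,000.
Difference = 33.7657 − 39.3597 = -5.5941.

-5.6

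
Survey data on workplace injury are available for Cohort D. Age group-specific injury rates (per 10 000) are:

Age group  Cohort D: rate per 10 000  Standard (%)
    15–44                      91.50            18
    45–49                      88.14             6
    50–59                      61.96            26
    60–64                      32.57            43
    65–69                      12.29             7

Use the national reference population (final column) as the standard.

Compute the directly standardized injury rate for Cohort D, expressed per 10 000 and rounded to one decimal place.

52.7

Standard weights: 0.18, 0.06, 0.26, 0.43, 0.07.
Standardized rate: 0.1800×91.50 + 0.0600×88.14 + 0.2600×61.96 + 0.4300×32.57 + 0.0700×12.29 = 52.7334 per 10 000.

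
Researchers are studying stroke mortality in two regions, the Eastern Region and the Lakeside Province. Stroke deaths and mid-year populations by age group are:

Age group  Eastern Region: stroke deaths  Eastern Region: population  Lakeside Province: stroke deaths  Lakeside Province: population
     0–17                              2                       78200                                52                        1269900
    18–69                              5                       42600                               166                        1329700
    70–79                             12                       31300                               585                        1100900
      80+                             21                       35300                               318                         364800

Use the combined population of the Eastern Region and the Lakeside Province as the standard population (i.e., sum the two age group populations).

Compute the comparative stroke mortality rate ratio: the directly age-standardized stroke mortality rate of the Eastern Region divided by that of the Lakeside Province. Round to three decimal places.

0.737

Age-specific rates per 100000 for the Eastern Region: 2.56, 11.74, 38.34, 59.49.
For the Lakeside Province: 4.09, 12.48, 53.14, 87.17.
Combined standard total = 4252700; weights = 0.3170, 0.3227, 0.2662, 0.0941.
The Eastern Region: 0.3170×2.56 + 0.3227×11.74 + 0.2662×38.34 + 0.0941×59.49 = 20.4020 per 100000.
The Lakeside Province: 0.3170×4.09 + 0.3227×12.48 + 0.2662×53.14 + 0.0941×87.17 = 27.6747 per 100000.
Ratio = 20.4020 ÷ 27.6747 = 0.73721.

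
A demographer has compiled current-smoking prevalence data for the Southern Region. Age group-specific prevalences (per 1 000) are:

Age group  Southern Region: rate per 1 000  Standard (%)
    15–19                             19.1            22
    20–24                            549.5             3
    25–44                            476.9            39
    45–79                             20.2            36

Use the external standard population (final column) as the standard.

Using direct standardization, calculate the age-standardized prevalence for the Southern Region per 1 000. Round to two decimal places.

Standard weights: 0.22, 0.03, 0.39, 0.36.
Standardized rate: 0.2200×19.1 + 0.0300×549.5 + 0.3900×476.9 + 0.3600×20.2 = 213.9500 per 1 000.

213.95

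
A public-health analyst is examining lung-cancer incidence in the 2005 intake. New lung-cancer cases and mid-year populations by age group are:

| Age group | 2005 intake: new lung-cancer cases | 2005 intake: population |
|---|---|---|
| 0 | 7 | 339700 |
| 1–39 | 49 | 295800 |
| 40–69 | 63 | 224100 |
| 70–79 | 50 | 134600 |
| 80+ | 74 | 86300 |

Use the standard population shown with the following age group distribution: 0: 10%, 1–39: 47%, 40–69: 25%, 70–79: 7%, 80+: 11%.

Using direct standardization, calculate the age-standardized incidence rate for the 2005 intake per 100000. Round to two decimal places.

27.05

Age-specific rates per 100000 for the 2005 intake: 2.06, 16.57, 28.11, 37.15, 85.75.
Standard weights: 0.10, 0.47, 0.25, 0.07, 0.11.
Standardized rate: 0.1000×2.06 + 0.4700×16.57 + 0.2500×28.11 + 0.0700×37.15 + 0.1100×85.75 = 27.0524 per 100000.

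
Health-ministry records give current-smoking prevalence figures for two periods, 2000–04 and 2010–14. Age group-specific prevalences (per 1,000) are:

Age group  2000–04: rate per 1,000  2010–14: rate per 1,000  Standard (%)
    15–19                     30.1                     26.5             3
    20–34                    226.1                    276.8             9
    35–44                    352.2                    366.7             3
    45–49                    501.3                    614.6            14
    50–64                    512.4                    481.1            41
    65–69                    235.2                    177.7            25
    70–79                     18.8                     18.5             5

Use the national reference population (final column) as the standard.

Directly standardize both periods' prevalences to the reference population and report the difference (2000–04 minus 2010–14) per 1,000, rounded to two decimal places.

6.47

Standard weights: 0.03, 0.09, 0.03, 0.14, 0.41, 0.25, 0.05.
2000–04: 0.0300×30.1 + 0.0900×226.1 + 0.0300×352.2 + 0.1400×501.3 + 0.4100×512.4 + 0.2500×235.2 + 0.0500×18.8 = 371.8240 per 1,000.
2010–14: 0.0300×26.5 + 0.0900×276.8 + 0.0300×366.7 + 0.1400×614.6 + 0.4100×481.1 + 0.2500×177.7 + 0.0500×18.5 = 365.3530 per 1,000.
Difference = 371.8240 − 365.3530 = 6.4710.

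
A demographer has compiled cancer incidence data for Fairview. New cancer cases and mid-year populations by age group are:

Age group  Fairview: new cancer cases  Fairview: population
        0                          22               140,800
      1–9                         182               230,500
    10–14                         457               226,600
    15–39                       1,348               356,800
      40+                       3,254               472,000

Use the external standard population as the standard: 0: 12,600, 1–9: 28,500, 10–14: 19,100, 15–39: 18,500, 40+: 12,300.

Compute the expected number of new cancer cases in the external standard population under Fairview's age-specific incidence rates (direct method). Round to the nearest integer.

218

Age-specific rates per 100,000 for Fairview: 15.62, 78.96, 201.68, 377.80, 689.41.
Expected new cancer cases = Σ (standard pop × age-specific rate ÷ 100,000)
= 12,600×15.62/100,000 + 28,500×78.96/100,000 + 19,100×201.68/100,000 + 18,500×377.80/100,000 + 12,300×689.41/100,000
= 1.97 + 22.50 + 38.52 + 69.89 + 84.80 = 217.68.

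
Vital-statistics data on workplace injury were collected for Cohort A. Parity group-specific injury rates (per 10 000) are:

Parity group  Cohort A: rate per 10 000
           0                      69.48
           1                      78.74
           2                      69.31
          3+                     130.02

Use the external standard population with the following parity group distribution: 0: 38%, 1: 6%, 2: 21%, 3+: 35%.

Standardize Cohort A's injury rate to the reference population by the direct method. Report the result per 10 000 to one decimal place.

Standard weights: 0.38, 0.06, 0.21, 0.35.
Standardized rate: 0.3800×69.48 + 0.0600×78.74 + 0.2100×69.31 + 0.3500×130.02 = 91.1889 per 10 000.

91.2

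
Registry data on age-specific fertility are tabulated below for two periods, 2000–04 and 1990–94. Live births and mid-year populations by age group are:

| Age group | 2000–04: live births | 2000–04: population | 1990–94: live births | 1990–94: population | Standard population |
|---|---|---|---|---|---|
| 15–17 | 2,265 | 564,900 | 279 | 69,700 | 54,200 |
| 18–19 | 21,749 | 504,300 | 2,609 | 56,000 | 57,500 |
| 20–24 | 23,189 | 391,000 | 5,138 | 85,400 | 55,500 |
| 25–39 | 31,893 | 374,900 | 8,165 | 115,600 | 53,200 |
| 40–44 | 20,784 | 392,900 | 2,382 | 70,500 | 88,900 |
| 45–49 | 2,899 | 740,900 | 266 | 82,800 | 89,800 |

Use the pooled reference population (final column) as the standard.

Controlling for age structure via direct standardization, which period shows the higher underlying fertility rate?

Age-specific rates per 1,000 for 2000–04: 4.010, 43.127, 59.307, 85.071, 52.899, 3.913.
For 1990–94: 4.003, 46.589, 60.164, 70.631, 33.787, 3.213.
Standard total = 399,100; weights = 0.1358, 0.1441, 0.1391, 0.1333, 0.2228, 0.2250.
2000–04: 0.1358×4.010 + 0.1441×43.127 + 0.1391×59.307 + 0.1333×85.071 + 0.2228×52.899 + 0.2250×3.913 = 39.0090 per 1,000.
1990–94: 0.1358×4.003 + 0.1441×46.589 + 0.1391×60.164 + 0.1333×70.631 + 0.2228×33.787 + 0.2250×3.213 = 33.2867 per 1,000.
The crude rates (34.62 vs 39.25) would put 1990–94 higher, but that reflects its age composition; once standardized to a common age structure, 2000–04 has the higher underlying rate.

2000–04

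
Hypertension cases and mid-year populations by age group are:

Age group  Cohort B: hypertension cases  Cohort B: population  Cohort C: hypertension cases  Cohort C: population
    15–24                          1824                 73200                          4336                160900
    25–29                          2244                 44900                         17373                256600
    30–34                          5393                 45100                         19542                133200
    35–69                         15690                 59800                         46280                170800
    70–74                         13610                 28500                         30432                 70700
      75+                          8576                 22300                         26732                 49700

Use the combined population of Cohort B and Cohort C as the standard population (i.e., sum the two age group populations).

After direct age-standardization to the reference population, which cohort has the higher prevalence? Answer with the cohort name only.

Age-specific rates per 1000 for Cohort B: 24.918, 49.978, 119.579, 262.375, 477.544, 384.574.
For Cohort C: 26.948, 67.705, 146.712, 270.960, 430.438, 537.867.
Combined standard total = 1115700; weights = 0.2098, 0.2702, 0.1598, 0.2067, 0.0889, 0.0645.
Cohort B: 0.2098×24.918 + 0.2702×49.978 + 0.1598×119.579 + 0.2067×262.375 + 0.0889×477.544 + 0.0645×384.574 = 159.3508 per 1000.
Cohort C: 0.2098×26.948 + 0.2702×67.705 + 0.1598×146.712 + 0.2067×270.960 + 0.0889×430.438 + 0.0645×537.867 = 176.3822 per 1000.
The crude rates (172.89 vs 171.87) would put Cohort B higher, but that reflects its age composition; once standardized to a common age structure, Cohort C has the higher underlying rate.

Cohort C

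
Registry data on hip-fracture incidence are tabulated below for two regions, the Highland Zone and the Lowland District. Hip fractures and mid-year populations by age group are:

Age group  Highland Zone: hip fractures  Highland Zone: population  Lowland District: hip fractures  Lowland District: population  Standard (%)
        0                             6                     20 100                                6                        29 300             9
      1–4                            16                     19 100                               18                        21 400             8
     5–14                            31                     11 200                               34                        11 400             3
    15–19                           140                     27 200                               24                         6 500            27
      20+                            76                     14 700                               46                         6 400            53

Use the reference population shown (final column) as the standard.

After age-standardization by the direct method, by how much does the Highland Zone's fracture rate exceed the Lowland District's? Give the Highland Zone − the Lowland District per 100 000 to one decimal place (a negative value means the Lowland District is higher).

Age-specific rates per 100 000 for the Highland Zone: 29.85, 83.77, 276.79, 514.71, 517.01.
For the Lowland District: 20.48, 84.11, 298.25, 369.23, 718.75.
Standard weights: 0.09, 0.08, 0.03, 0.27, 0.53.
The Highland Zone: 0.0900×29.85 + 0.0800×83.77 + 0.0300×276.79 + 0.2700×514.71 + 0.5300×517.01 = 430.6759 per 100 000.
The Lowland District: 0.0900×20.48 + 0.0800×84.11 + 0.0300×298.25 + 0.2700×369.23 + 0.5300×718.75 = 498.1492 per 100 000.
Difference = 430.6759 − 498.1492 = -67.4732.

-67.5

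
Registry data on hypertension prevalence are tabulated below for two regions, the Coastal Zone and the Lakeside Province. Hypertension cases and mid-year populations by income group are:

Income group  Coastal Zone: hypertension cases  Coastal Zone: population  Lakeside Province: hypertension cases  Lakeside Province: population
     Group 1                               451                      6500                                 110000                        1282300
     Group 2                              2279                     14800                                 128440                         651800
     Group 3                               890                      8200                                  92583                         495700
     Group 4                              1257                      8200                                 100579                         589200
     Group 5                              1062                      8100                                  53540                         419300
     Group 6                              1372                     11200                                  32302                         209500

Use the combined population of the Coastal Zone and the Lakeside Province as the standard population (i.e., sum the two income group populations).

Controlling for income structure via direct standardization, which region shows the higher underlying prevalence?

Lakeside Province

Income-specific rates per 1000 for the Coastal Zone: 69.385, 153.986, 108.537, 153.293, 131.111, 122.500.
For the Lakeside Province: 85.783, 197.054, 186.772, 170.704, 127.689, 154.186.
Combined standard total = 3704800; weights = 0.3479, 0.1799, 0.1360, 0.1613, 0.1154, 0.0596.
The Coastal Zone: 0.3479×69.385 + 0.1799×153.986 + 0.1360×108.537 + 0.1613×153.293 + 0.1154×131.111 + 0.0596×122.500 = 113.7475 per 1000.
The Lakeside Province: 0.3479×85.783 + 0.1799×197.054 + 0.1360×186.772 + 0.1613×170.704 + 0.1154×127.689 + 0.0596×154.186 = 142.1428 per 1000.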